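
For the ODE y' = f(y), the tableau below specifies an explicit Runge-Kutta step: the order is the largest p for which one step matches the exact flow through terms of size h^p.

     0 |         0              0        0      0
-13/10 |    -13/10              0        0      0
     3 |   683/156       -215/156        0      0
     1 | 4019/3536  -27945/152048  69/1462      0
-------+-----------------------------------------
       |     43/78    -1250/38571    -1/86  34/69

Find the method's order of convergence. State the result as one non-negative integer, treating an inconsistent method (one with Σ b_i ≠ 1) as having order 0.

4

b = (43/78, -1250/38571, -1/86, 34/69)
c = (0, -13/10, 3, 1)
Ac = (0, 0, 43/24, 207/544)
Σ b_i: 43/78·1 + (-1250/38571)·1 + (-1/86)·1 + 34/69·1 = 1 ✓
b·c: (-1250/38571)·(-13/10) + (-1/86)·3 + 34/69·1 = 1/2 ✓
b·c²: (-1250/38571)·169/100 + (-1/86)·9 + 34/69·1 = 1/3 ✓
b·Ac: (-1/86)·43/24 + 34/69·207/544 = 1/6 ✓
b·c³: (-1250/38571)·(-2197/1000) + (-1/86)·27 + 34/69·1 = 1/4 ✓
b·(c∘Ac): (-1/86)·43/8 + 34/69·207/544 = 1/8 ✓
b·Ac²: (-1/86)·(-559/240) + 34/69·621/5440 = 1/12 ✓
b·A²c: 34/69·23/272 = 1/24 ✓; 4 stages ⇒ order 4.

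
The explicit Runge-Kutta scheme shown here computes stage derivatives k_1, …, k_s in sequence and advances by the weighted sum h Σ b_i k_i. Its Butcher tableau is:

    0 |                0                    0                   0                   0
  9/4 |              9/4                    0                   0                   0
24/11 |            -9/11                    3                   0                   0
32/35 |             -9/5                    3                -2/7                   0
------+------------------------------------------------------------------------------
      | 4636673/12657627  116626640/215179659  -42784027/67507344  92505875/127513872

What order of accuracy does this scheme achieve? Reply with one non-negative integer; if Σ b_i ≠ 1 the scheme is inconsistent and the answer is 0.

b = (4636673/12657627, 116626640/215179659, -42784027/67507344, 92505875/127513872)
c = (0, 9/4, 24/11, 32/35)
Ac = (0, 0, 27/4, 1887/308)
Σ b_i: 4636673/12657627·1 + 116626640/215179659·1 + (-42784027/67507344)·1 + 92505875/127513872·1 = 1 ✓
b·c: 116626640/215179659·9/4 + (-42784027/67507344)·24/11 + 92505875/127513872·32/35 = 1/2 ✓
b·c²: 116626640/215179659·81/16 + (-42784027/67507344)·576/121 + 92505875/127513872·1024/1225 = 1/3 ✓
b·Ac: (-42784027/67507344)·27/4 + 92505875/127513872·1887/308 = 1/6 ✓
b·c³: 116626640/215179659·729/64 + (-42784027/67507344)·13824/1331 + 92505875/127513872·32768/42875 = 21036707/144390708 ≠ 1/4 ⇒ order 3.
b·(c∘Ac): (-42784027/67507344)·162/11 + 92505875/127513872·15096/2695 = -6588271/1250136 ≠ 1/8
b·Ac²: (-42784027/67507344)·243/16 + 92505875/127513872·187389/13552 = 31624679/77925144 ≠ 1/12
b·A²c: 92505875/127513872·(-27/14) = -13215125/9445472 ≠ 1/24

3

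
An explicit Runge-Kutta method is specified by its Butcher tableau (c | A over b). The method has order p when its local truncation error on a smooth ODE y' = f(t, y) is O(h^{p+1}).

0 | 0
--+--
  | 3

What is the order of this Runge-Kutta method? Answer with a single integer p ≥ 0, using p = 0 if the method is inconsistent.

0

b = (3)
c = (0)
Σ b_i: 3·1 = 3 ≠ 1 ⇒ order 0.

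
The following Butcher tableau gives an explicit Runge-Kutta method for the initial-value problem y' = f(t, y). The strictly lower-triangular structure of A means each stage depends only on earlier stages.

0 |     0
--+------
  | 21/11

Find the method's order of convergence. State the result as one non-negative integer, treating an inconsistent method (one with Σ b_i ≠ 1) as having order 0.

b = (21/11)
c = (0)
Σ b_i: 21/11·1 = 21/11 ≠ 1 ⇒ order 0.

0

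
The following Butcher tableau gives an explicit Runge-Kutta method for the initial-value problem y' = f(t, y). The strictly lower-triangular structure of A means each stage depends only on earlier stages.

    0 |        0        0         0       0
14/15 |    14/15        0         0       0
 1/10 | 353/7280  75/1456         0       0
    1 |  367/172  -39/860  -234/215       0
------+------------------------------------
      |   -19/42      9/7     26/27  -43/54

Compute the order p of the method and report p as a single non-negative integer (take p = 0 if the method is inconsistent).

b = (-19/42, 9/7, 26/27, -43/54)
c = (0, 14/15, 1/10, 1)
Ac = (0, 0, 5/104, -13/86)
Σ b_i: (-19/42)·1 + 9/7·1 + 26/27·1 + (-43/54)·1 = 1 ✓
b·c: 9/7·14/15 + 26/27·1/10 + (-43/54)·1 = 1/2 ✓
b·c²: 9/7·196/225 + 26/27·1/100 + (-43/54)·1 = 1/3 ✓
b·Ac: 26/27·5/104 + (-43/54)·(-13/86) = 1/6 ✓
b·c³: 9/7·2744/3375 + 26/27·1/1000 + (-43/54)·1 = 1/4 ✓
b·(c∘Ac): 26/27·1/208 + (-43/54)·(-13/86) = 1/8 ✓
b·Ac²: 26/27·7/156 + (-43/54)·(-13/258) = 1/12 ✓
b·A²c: (-43/54)·(-9/172) = 1/24 ✓; 4 stages ⇒ order 4.

4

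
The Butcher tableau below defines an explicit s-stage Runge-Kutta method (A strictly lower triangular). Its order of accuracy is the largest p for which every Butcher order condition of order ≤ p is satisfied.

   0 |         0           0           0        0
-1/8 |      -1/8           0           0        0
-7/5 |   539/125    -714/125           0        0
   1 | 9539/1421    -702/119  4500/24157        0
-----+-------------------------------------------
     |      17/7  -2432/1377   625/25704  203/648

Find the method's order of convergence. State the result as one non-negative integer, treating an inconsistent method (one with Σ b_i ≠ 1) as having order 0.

b = (17/7, -2432/1377, 625/25704, 203/648)
c = (0, -1/8, -7/5, 1)
Ac = (0, 0, 357/500, 387/812)
Σ b_i: 17/7·1 + (-2432/1377)·1 + 625/25704·1 + 203/648·1 = 1 ✓
b·c: (-2432/1377)·(-1/8) + 625/25704·(-7/5) + 203/648·1 = 1/2 ✓
b·c²: (-2432/1377)·1/64 + 625/25704·49/25 + 203/648·1 = 1/3 ✓
b·Ac: 625/25704·357/500 + 203/648·387/812 = 1/6 ✓
b·c³: (-2432/1377)·(-1/512) + 625/25704·(-343/125) + 203/648·1 = 1/4 ✓
b·(c∘Ac): 625/25704·(-2499/2500) + 203/648·387/812 = 1/8 ✓
b·Ac²: 625/25704·(-357/4000) + 203/648·1773/6496 = 1/12 ✓
b·A²c: 203/648·27/203 = 1/24 ✓; 4 stages ⇒ order 4.

4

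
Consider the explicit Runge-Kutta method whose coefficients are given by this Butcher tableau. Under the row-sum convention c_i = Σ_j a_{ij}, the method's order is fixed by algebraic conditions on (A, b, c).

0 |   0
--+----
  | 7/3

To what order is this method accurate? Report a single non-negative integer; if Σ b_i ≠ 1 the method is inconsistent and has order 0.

0

b = (7/3)
c = (0)
Σ b_i: 7/3·1 = 7/3 ≠ 1 ⇒ order 0.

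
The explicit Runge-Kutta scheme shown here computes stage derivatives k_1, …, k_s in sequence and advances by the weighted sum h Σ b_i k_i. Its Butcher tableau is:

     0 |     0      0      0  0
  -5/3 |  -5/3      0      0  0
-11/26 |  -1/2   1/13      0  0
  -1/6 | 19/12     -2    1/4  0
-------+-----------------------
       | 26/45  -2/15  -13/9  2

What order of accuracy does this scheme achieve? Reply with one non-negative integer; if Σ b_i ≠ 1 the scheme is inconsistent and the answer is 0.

2

b = (26/45, -2/15, -13/9, 2)
c = (0, -5/3, -11/26, -1/6)
Ac = (0, 0, -5/39, 1007/312)
Σ b_i: 26/45·1 + (-2/15)·1 + (-13/9)·1 + 2·1 = 1 ✓
b·c: (-2/15)·(-5/3) + (-13/9)·(-11/26) + 2·(-1/6) = 1/2 ✓
b·c²: (-2/15)·25/9 + (-13/9)·121/676 + 2·1/36 = -805/1404 ≠ 1/3 ⇒ order 2.
b·Ac: (-13/9)·(-5/39) + 2·1007/312 = 9323/1404 ≠ 1/6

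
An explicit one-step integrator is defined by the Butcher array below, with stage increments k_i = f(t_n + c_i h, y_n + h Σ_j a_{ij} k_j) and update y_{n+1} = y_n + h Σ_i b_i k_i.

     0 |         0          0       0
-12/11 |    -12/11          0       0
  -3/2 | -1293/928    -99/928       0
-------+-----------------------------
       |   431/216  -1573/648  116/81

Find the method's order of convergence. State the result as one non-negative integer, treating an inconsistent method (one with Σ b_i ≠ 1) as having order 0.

b = (431/216, -1573/648, 116/81)
c = (0, -12/11, -3/2)
Ac = (0, 0, 27/232)
Σ b_i: 431/216·1 + (-1573/648)·1 + 116/81·1 = 1 ✓
b·c: (-1573/648)·(-12/11) + 116/81·(-3/2) = 1/2 ✓
b·c²: (-1573/648)·144/121 + 116/81·9/4 = 1/3 ✓
b·Ac: 116/81·27/232 = 1/6 ✓; 3 stages ⇒ order 3.

3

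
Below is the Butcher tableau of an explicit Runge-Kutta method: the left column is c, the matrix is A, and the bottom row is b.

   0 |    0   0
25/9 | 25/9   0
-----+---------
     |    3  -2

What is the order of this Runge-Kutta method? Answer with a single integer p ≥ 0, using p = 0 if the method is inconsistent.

1

b = (3, -2)
c = (0, 25/9)
Σ b_i: 3·1 + (-2)·1 = 1 ✓
b·c: (-2)·25/9 = -50/9 ≠ 1/2 ⇒ order 1.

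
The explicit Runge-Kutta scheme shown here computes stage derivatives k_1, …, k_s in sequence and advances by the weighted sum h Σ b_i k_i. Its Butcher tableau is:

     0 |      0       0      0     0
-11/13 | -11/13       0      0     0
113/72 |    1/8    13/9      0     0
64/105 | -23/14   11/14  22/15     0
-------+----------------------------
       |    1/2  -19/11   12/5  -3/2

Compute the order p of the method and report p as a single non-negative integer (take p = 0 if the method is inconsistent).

b = (1/2, -19/11, 12/5, -3/2)
c = (0, -11/13, 113/72, 64/105)
Ac = (0, 0, -11/9, 80443/49140)
Σ b_i: 1/2·1 + (-19/11)·1 + 12/5·1 + (-3/2)·1 = -18/55 ≠ 1 ⇒ order 0.

0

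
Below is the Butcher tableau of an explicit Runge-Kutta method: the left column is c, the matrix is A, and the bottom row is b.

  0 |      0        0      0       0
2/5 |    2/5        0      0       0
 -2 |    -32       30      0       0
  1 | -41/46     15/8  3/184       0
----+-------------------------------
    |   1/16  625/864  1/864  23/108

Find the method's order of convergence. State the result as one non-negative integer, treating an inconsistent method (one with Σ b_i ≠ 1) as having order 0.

4

b = (1/16, 625/864, 1/864, 23/108)
c = (0, 2/5, -2, 1)
Ac = (0, 0, 12, 33/46)
Σ b_i: 1/16·1 + 625/864·1 + 1/864·1 + 23/108·1 = 1 ✓
b·c: 625/864·2/5 + 1/864·(-2) + 23/108·1 = 1/2 ✓
b·c²: 625/864·4/25 + 1/864·4 + 23/108·1 = 1/3 ✓
b·Ac: 1/864·12 + 23/108·33/46 = 1/6 ✓
b·c³: 625/864·8/125 + 1/864·(-8) + 23/108·1 = 1/4 ✓
b·(c∘Ac): 1/864·(-24) + 23/108·33/46 = 1/8 ✓
b·Ac²: 1/864·24/5 + 23/108·42/115 = 1/12 ✓
b·A²c: 23/108·9/46 = 1/24 ✓; 4 stages ⇒ order 4.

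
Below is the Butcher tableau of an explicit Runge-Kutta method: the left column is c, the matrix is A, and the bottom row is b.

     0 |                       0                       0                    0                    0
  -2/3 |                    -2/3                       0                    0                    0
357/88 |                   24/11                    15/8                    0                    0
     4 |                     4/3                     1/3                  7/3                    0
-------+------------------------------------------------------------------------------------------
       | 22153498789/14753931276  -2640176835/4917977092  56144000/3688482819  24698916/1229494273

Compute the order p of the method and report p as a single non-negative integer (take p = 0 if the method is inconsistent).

3

b = (22153498789/14753931276, -2640176835/4917977092, 56144000/3688482819, 24698916/1229494273)
c = (0, -2/3, 357/88, 4)
Ac = (0, 0, -5/4, 7321/792)
Σ b_i: 22153498789/14753931276·1 + (-2640176835/4917977092)·1 + 56144000/3688482819·1 + 24698916/1229494273·1 = 1 ✓
b·c: (-2640176835/4917977092)·(-2/3) + 56144000/3688482819·357/88 + 24698916/1229494273·4 = 1/2 ✓
b·c²: (-2640176835/4917977092)·4/9 + 56144000/3688482819·127449/7744 + 24698916/1229494273·16 = 1/3 ✓
b·Ac: 56144000/3688482819·(-5/4) + 24698916/1229494273·7321/792 = 1/6 ✓
b·c³: (-2640176835/4917977092)·(-8/27) + 56144000/3688482819·45499293/681472 + 24698916/1229494273·64 = 171174189377/69554247444 ≠ 1/4 ⇒ order 3.
b·(c∘Ac): 56144000/3688482819·(-1785/352) + 24698916/1229494273·7321/198 = 818333682/1229494273 ≠ 1/8
b·Ac²: 56144000/3688482819·5/6 + 24698916/1229494273·8060263/209088 = 218983335817/278216989776 ≠ 1/12
b·A²c: 24698916/1229494273·(-35/12) = -10291215/175642039 ≠ 1/24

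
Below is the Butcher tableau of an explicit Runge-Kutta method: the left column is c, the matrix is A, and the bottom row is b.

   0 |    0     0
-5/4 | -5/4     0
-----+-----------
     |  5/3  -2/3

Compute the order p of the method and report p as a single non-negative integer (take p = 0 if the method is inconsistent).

1

b = (5/3, -2/3)
c = (0, -5/4)
Σ b_i: 5/3·1 + (-2/3)·1 = 1 ✓
b·c: (-2/3)·(-5/4) = 5/6 ≠ 1/2 ⇒ order 1.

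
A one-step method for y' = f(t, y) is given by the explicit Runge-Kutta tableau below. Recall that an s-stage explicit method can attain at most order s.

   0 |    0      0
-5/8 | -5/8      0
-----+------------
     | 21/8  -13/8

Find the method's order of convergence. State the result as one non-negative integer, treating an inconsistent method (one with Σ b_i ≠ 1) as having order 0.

b = (21/8, -13/8)
c = (0, -5/8)
Σ b_i: 21/8·1 + (-13/8)·1 = 1 ✓
b·c: (-13/8)·(-5/8) = 65/64 ≠ 1/2 ⇒ order 1.

1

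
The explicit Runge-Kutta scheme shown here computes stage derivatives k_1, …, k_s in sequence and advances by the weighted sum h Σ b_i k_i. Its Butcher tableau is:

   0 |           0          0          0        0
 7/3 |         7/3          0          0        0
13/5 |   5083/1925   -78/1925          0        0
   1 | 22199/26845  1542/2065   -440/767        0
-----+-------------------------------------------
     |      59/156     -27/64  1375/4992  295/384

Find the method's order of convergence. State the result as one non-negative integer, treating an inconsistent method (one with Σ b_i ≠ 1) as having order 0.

4

b = (59/156, -27/64, 1375/4992, 295/384)
c = (0, 7/3, 13/5, 1)
Ac = (0, 0, -26/275, 74/295)
Σ b_i: 59/156·1 + (-27/64)·1 + 1375/4992·1 + 295/384·1 = 1 ✓
b·c: (-27/64)·7/3 + 1375/4992·13/5 + 295/384·1 = 1/2 ✓
b·c²: (-27/64)·49/9 + 1375/4992·169/25 + 295/384·1 = 1/3 ✓
b·Ac: 1375/4992·(-26/275) + 295/384·74/295 = 1/6 ✓
b·c³: (-27/64)·343/27 + 1375/4992·2197/125 + 295/384·1 = 1/4 ✓
b·(c∘Ac): 1375/4992·(-338/1375) + 295/384·74/295 = 1/8 ✓
b·Ac²: 1375/4992·(-182/825) + 295/384·166/885 = 1/12 ✓
b·A²c: 295/384·16/295 = 1/24 ✓; 4 stages ⇒ order 4.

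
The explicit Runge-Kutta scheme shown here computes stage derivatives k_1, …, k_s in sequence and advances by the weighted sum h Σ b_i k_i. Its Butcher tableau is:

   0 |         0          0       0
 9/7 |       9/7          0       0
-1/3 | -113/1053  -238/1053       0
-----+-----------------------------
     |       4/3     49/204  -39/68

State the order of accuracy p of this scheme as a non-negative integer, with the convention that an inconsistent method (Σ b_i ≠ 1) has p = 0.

b = (4/3, 49/204, -39/68)
c = (0, 9/7, -1/3)
Ac = (0, 0, -34/117)
Σ b_i: 4/3·1 + 49/204·1 + (-39/68)·1 = 1 ✓
b·c: 49/204·9/7 + (-39/68)·(-1/3) = 1/2 ✓
b·c²: 49/204·81/49 + (-39/68)·1/9 = 1/3 ✓
b·Ac: (-39/68)·(-34/117) = 1/6 ✓; 3 stages ⇒ order 3.

3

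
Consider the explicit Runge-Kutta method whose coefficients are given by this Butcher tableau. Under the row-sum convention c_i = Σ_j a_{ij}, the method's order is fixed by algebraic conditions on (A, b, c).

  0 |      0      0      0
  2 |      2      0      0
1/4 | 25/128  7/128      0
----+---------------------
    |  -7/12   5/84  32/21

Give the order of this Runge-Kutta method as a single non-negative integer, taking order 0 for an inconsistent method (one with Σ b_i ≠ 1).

b = (-7/12, 5/84, 32/21)
c = (0, 2, 1/4)
Ac = (0, 0, 7/64)
Σ b_i: (-7/12)·1 + 5/84·1 + 32/21·1 = 1 ✓
b·c: 5/84·2 + 32/21·1/4 = 1/2 ✓
b·c²: 5/84·4 + 32/21·1/16 = 1/3 ✓
b·Ac: 32/21·7/64 = 1/6 ✓; 3 stages ⇒ order 3.

3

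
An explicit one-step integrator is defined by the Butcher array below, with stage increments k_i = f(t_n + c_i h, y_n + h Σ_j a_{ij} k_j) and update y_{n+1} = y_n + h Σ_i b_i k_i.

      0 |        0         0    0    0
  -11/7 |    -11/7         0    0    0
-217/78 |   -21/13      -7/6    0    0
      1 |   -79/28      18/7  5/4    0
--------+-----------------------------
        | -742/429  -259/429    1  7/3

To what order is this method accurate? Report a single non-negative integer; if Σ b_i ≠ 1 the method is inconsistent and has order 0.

b = (-742/429, -259/429, 1, 7/3)
c = (0, -11/7, -217/78, 1)
Ac = (0, 0, 11/6, -114941/15288)
Σ b_i: (-742/429)·1 + (-259/429)·1 + 1·1 + 7/3·1 = 1 ✓
b·c: (-259/429)·(-11/7) + 1·(-217/78) + 7/3·1 = 1/2 ✓
b·c²: (-259/429)·121/49 + 1·47089/6084 + 7/3·1 = 365503/42588 ≠ 1/3 ⇒ order 2.
b·Ac: 1·11/6 + 7/3·(-114941/15288) = -102929/6552 ≠ 1/6

2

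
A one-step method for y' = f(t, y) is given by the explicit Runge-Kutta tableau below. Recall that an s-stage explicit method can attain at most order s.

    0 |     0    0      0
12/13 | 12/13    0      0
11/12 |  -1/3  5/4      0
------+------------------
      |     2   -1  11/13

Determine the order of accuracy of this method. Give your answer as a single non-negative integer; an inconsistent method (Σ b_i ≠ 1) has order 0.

b = (2, -1, 11/13)
c = (0, 12/13, 11/12)
Ac = (0, 0, 15/13)
Σ b_i: 2·1 + (-1)·1 + 11/13·1 = 24/13 ≠ 1 ⇒ order 0.

0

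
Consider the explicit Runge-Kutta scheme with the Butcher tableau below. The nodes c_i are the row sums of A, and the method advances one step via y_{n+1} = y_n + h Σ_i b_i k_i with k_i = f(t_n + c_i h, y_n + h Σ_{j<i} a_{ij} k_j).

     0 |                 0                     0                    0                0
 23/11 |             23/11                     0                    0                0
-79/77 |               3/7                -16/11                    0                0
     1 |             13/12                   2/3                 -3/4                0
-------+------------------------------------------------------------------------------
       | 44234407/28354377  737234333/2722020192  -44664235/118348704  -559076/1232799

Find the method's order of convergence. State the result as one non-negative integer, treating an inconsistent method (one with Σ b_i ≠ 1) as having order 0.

3

b = (44234407/28354377, 737234333/2722020192, -44664235/118348704, -559076/1232799)
c = (0, 23/11, -79/77, 1)
Ac = (0, 0, -368/121, 1999/924)
Σ b_i: 44234407/28354377·1 + 737234333/2722020192·1 + (-44664235/118348704)·1 + (-559076/1232799)·1 = 1 ✓
b·c: 737234333/2722020192·23/11 + (-44664235/118348704)·(-79/77) + (-559076/1232799)·1 = 1/2 ✓
b·c²: 737234333/2722020192·529/121 + (-44664235/118348704)·6241/5929 + (-559076/1232799)·1 = 1/3 ✓
b·Ac: (-44664235/118348704)·(-368/121) + (-559076/1232799)·1999/924 = 1/6 ✓
b·c³: 737234333/2722020192·12167/1331 + (-44664235/118348704)·(-493039/456533) + (-559076/1232799)·1 = 5074499459/2088361506 ≠ 1/4 ⇒ order 3.
b·(c∘Ac): (-44664235/118348704)·29072/9317 + (-559076/1232799)·1999/924 = -644022887/298337358 ≠ 1/8
b·Ac²: (-44664235/118348704)·(-8464/1331) + (-559076/1232799)·151199/71148 = 2999208263/2088361506 ≠ 1/12
b·A²c: (-559076/1232799)·276/121 = -51434992/49722893 ≠ 1/24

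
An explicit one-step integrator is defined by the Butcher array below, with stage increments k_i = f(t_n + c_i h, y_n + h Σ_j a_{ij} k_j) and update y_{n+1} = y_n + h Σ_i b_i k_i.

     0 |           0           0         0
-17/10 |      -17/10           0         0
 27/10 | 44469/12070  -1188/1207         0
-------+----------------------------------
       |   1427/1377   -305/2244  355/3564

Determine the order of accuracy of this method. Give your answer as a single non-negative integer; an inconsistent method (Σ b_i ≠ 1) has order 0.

3

b = (1427/1377, -305/2244, 355/3564)
c = (0, -17/10, 27/10)
Ac = (0, 0, 594/355)
Σ b_i: 1427/1377·1 + (-305/2244)·1 + 355/3564·1 = 1 ✓
b·c: (-305/2244)·(-17/10) + 355/3564·27/10 = 1/2 ✓
b·c²: (-305/2244)·289/100 + 355/3564·729/100 = 1/3 ✓
b·Ac: 355/3564·594/355 = 1/6 ✓; 3 stages ⇒ order 3.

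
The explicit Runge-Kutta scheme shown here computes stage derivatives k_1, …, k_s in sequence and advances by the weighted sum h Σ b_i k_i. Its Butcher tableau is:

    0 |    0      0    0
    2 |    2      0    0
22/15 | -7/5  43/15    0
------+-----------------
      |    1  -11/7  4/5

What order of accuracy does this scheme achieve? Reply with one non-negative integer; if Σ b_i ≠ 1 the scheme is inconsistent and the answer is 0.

b = (1, -11/7, 4/5)
c = (0, 2, 22/15)
Ac = (0, 0, 86/15)
Σ b_i: 1·1 + (-11/7)·1 + 4/5·1 = 8/35 ≠ 1 ⇒ order 0.

0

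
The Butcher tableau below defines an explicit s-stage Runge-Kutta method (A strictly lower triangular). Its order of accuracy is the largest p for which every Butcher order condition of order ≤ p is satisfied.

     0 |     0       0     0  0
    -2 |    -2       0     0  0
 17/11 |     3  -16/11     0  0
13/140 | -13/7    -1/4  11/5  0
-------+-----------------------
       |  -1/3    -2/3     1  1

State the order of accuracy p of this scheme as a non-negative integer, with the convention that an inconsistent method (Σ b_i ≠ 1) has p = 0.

b = (-1/3, -2/3, 1, 1)
c = (0, -2, 17/11, 13/140)
Ac = (0, 0, 32/11, 39/10)
Σ b_i: (-1/3)·1 + (-2/3)·1 + 1·1 + 1·1 = 1 ✓
b·c: (-2/3)·(-2) + 1·17/11 + 1·13/140 = 13729/4620 ≠ 1/2 ⇒ order 1.

1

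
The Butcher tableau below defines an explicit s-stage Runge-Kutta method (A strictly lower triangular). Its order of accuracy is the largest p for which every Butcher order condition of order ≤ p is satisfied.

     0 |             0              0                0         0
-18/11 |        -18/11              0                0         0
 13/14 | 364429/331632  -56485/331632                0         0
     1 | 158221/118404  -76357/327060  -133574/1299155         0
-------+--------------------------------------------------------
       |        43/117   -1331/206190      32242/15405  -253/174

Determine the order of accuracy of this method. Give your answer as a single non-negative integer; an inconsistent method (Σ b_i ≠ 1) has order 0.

4

b = (43/117, -1331/206190, 32242/15405, -253/174)
c = (0, -18/11, 13/14, 1)
Ac = (0, 0, 5135/18424, 145/506)
Σ b_i: 43/117·1 + (-1331/206190)·1 + 32242/15405·1 + (-253/174)·1 = 1 ✓
b·c: (-1331/206190)·(-18/11) + 32242/15405·13/14 + (-253/174)·1 = 1/2 ✓
b·c²: (-1331/206190)·324/121 + 32242/15405·169/196 + (-253/174)·1 = 1/3 ✓
b·Ac: 32242/15405·5135/18424 + (-253/174)·145/506 = 1/6 ✓
b·c³: (-1331/206190)·(-5832/1331) + 32242/15405·2197/2744 + (-253/174)·1 = 1/4 ✓
b·(c∘Ac): 32242/15405·66755/257936 + (-253/174)·145/506 = 1/8 ✓
b·Ac²: 32242/15405·(-46215/101332) + (-253/174)·(-3973/5566) = 1/12 ✓
b·A²c: (-253/174)·(-29/1012) = 1/24 ✓; 4 stages ⇒ order 4.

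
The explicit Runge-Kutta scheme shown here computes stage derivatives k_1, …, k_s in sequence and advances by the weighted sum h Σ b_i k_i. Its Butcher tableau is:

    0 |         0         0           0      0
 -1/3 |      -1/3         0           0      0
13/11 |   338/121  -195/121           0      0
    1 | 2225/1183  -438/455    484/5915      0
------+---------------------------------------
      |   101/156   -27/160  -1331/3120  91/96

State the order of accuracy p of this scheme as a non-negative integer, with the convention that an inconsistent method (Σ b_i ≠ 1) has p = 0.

b = (101/156, -27/160, -1331/3120, 91/96)
c = (0, -1/3, 13/11, 1)
Ac = (0, 0, 65/121, 38/91)
Σ b_i: 101/156·1 + (-27/160)·1 + (-1331/3120)·1 + 91/96·1 = 1 ✓
b·c: (-27/160)·(-1/3) + (-1331/3120)·13/11 + 91/96·1 = 1/2 ✓
b·c²: (-27/160)·1/9 + (-1331/3120)·169/121 + 91/96·1 = 1/3 ✓
b·Ac: (-1331/3120)·65/121 + 91/96·38/91 = 1/6 ✓
b·c³: (-27/160)·(-1/27) + (-1331/3120)·2197/1331 + 91/96·1 = 1/4 ✓
b·(c∘Ac): (-1331/3120)·845/1331 + 91/96·38/91 = 1/8 ✓
b·Ac²: (-1331/3120)·(-65/363) + 91/96·2/273 = 1/12 ✓
b·A²c: 91/96·4/91 = 1/24 ✓; 4 stages ⇒ order 4.

4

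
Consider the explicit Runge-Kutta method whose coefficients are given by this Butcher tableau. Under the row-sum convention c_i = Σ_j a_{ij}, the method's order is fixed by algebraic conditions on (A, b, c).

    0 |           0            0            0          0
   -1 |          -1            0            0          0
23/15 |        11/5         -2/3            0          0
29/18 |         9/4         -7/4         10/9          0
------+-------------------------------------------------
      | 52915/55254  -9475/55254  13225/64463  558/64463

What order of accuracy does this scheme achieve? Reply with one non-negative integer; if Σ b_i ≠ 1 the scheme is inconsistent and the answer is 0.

b = (52915/55254, -9475/55254, 13225/64463, 558/64463)
c = (0, -1, 23/15, 29/18)
Ac = (0, 0, 2/3, 373/108)
Σ b_i: 52915/55254·1 + (-9475/55254)·1 + 13225/64463·1 + 558/64463·1 = 1 ✓
b·c: (-9475/55254)·(-1) + 13225/64463·23/15 + 558/64463·29/18 = 1/2 ✓
b·c²: (-9475/55254)·1 + 13225/64463·529/225 + 558/64463·841/324 = 1/3 ✓
b·Ac: 13225/64463·2/3 + 558/64463·373/108 = 1/6 ✓
b·c³: (-9475/55254)·(-1) + 13225/64463·12167/3375 + 558/64463·24389/5832 = 14132023/14918580 ≠ 1/4 ⇒ order 3.
b·(c∘Ac): 13225/64463·46/45 + 558/64463·10817/1944 = 256481/994572 ≠ 1/8
b·Ac²: 13225/64463·(-2/3) + 558/64463·1397/1620 = -750193/5801670 ≠ 1/12
b·A²c: 558/64463·20/27 = 1240/193389 ≠ 1/24

3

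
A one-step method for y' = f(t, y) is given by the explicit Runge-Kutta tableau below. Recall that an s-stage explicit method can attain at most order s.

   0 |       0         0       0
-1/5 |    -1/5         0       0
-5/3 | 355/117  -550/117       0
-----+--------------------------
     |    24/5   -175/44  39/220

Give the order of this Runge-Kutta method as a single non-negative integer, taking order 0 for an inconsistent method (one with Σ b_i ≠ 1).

3

b = (24/5, -175/44, 39/220)
c = (0, -1/5, -5/3)
Ac = (0, 0, 110/117)
Σ b_i: 24/5·1 + (-175/44)·1 + 39/220·1 = 1 ✓
b·c: (-175/44)·(-1/5) + 39/220·(-5/3) = 1/2 ✓
b·c²: (-175/44)·1/25 + 39/220·25/9 = 1/3 ✓
b·Ac: 39/220·110/117 = 1/6 ✓; 3 stages ⇒ order 3.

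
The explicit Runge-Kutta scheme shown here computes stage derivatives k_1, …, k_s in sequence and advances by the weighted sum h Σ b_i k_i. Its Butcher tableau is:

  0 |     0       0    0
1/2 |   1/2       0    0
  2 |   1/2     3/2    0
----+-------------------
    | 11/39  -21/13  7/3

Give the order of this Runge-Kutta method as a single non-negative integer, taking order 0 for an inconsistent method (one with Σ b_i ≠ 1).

b = (11/39, -21/13, 7/3)
c = (0, 1/2, 2)
Ac = (0, 0, 3/4)
Σ b_i: 11/39·1 + (-21/13)·1 + 7/3·1 = 1 ✓
b·c: (-21/13)·1/2 + 7/3·2 = 301/78 ≠ 1/2 ⇒ order 1.

1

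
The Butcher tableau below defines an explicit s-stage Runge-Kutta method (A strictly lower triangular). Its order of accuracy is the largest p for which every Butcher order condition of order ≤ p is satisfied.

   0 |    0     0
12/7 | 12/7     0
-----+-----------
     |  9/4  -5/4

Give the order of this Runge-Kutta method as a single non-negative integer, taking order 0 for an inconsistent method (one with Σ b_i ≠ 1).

b = (9/4, -5/4)
c = (0, 12/7)
Σ b_i: 9/4·1 + (-5/4)·1 = 1 ✓
b·c: (-5/4)·12/7 = -15/7 ≠ 1/2 ⇒ order 1.

1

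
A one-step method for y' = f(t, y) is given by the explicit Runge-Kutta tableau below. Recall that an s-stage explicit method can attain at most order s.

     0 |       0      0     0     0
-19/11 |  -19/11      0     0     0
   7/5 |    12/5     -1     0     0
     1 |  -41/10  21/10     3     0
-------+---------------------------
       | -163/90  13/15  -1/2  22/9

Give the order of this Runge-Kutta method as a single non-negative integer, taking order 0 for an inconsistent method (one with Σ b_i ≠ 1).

b = (-163/90, 13/15, -1/2, 22/9)
c = (0, -19/11, 7/5, 1)
Ac = (0, 0, 19/11, 63/110)
Σ b_i: (-163/90)·1 + 13/15·1 + (-1/2)·1 + 22/9·1 = 1 ✓
b·c: 13/15·(-19/11) + (-1/2)·7/5 + 22/9·1 = 49/198 ≠ 1/2 ⇒ order 1.

1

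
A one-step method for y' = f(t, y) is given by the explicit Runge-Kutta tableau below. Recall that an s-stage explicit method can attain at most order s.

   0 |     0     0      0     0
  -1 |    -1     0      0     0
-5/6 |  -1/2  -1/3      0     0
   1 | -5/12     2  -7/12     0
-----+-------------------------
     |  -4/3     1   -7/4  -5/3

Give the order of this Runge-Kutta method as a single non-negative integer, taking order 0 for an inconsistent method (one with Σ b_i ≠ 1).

0

b = (-4/3, 1, -7/4, -5/3)
c = (0, -1, -5/6, 1)
Ac = (0, 0, 1/3, -109/72)
Σ b_i: (-4/3)·1 + 1·1 + (-7/4)·1 + (-5/3)·1 = -15/4 ≠ 1 ⇒ order 0.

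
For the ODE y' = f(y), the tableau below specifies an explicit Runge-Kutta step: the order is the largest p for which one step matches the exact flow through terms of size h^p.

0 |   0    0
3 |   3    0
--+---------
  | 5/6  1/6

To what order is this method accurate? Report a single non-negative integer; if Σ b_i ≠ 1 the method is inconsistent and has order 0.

b = (5/6, 1/6)
c = (0, 3)
Σ b_i: 5/6·1 + 1/6·1 = 1 ✓
b·c: 1/6·3 = 1/2 ✓; 2 stages ⇒ order 2.

2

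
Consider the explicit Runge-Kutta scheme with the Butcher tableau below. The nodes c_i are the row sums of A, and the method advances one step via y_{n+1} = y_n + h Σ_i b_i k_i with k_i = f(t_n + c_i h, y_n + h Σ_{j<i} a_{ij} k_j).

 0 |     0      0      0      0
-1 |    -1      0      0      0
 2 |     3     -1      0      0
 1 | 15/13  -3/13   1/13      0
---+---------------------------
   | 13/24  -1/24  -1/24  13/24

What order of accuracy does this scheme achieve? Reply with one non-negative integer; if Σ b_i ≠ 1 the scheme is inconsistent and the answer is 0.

b = (13/24, -1/24, -1/24, 13/24)
c = (0, -1, 2, 1)
Ac = (0, 0, 1, 5/13)
Σ b_i: 13/24·1 + (-1/24)·1 + (-1/24)·1 + 13/24·1 = 1 ✓
b·c: (-1/24)·(-1) + (-1/24)·2 + 13/24·1 = 1/2 ✓
b·c²: (-1/24)·1 + (-1/24)·4 + 13/24·1 = 1/3 ✓
b·Ac: (-1/24)·1 + 13/24·5/13 = 1/6 ✓
b·c³: (-1/24)·(-1) + (-1/24)·8 + 13/24·1 = 1/4 ✓
b·(c∘Ac): (-1/24)·2 + 13/24·5/13 = 1/8 ✓
b·Ac²: (-1/24)·(-1) + 13/24·1/13 = 1/12 ✓
b·A²c: 13/24·1/13 = 1/24 ✓; 4 stages ⇒ order 4.

4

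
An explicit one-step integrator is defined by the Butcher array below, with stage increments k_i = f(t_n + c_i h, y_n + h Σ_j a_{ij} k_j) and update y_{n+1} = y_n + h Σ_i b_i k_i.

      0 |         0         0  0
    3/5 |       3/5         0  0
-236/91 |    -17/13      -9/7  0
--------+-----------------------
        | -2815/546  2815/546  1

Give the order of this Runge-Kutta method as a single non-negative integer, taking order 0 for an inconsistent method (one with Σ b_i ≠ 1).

b = (-2815/546, 2815/546, 1)
c = (0, 3/5, -236/91)
Ac = (0, 0, -27/35)
Σ b_i: (-2815/546)·1 + 2815/546·1 + 1·1 = 1 ✓
b·c: 2815/546·3/5 + 1·(-236/91) = 1/2 ✓
b·c²: 2815/546·9/25 + 1·55696/8281 = 710659/82810 ≠ 1/3 ⇒ order 2.
b·Ac: 1·(-27/35) = -27/35 ≠ 1/6

2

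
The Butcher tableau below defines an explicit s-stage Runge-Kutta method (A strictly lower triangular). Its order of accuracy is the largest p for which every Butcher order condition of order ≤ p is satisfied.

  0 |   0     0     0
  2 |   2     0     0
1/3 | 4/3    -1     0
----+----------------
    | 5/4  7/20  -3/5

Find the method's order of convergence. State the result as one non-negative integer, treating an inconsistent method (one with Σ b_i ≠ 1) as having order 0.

2

b = (5/4, 7/20, -3/5)
c = (0, 2, 1/3)
Ac = (0, 0, -2)
Σ b_i: 5/4·1 + 7/20·1 + (-3/5)·1 = 1 ✓
b·c: 7/20·2 + (-3/5)·1/3 = 1/2 ✓
b·c²: 7/20·4 + (-3/5)·1/9 = 4/3 ≠ 1/3 ⇒ order 2.
b·Ac: (-3/5)·(-2) = 6/5 ≠ 1/6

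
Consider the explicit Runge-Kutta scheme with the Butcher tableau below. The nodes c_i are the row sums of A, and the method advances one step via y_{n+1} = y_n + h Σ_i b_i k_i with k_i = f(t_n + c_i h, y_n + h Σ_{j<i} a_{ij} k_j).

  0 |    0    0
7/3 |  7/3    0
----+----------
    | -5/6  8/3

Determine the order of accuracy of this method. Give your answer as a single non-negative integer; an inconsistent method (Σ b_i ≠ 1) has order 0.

0

b = (-5/6, 8/3)
c = (0, 7/3)
Σ b_i: (-5/6)·1 + 8/3·1 = 11/6 ≠ 1 ⇒ order 0.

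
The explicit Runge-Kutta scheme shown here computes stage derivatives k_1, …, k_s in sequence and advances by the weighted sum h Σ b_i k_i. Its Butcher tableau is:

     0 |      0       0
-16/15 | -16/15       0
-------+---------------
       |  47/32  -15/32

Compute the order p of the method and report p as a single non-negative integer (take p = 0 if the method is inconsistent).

2

b = (47/32, -15/32)
c = (0, -16/15)
Σ b_i: 47/32·1 + (-15/32)·1 = 1 ✓
b·c: (-15/32)·(-16/15) = 1/2 ✓; 2 stages ⇒ order 2.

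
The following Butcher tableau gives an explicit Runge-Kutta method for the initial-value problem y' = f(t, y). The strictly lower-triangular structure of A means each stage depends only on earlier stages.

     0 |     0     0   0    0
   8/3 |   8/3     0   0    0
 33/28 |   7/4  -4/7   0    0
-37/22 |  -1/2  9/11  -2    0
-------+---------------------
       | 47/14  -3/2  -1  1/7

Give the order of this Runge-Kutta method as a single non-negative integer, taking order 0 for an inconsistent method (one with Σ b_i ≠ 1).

1

b = (47/14, -3/2, -1, 1/7)
c = (0, 8/3, 33/28, -37/22)
Ac = (0, 0, -32/21, -27/154)
Σ b_i: 47/14·1 + (-3/2)·1 + (-1)·1 + 1/7·1 = 1 ✓
b·c: (-3/2)·8/3 + (-1)·33/28 + 1/7·(-37/22) = -1669/308 ≠ 1/2 ⇒ order 1.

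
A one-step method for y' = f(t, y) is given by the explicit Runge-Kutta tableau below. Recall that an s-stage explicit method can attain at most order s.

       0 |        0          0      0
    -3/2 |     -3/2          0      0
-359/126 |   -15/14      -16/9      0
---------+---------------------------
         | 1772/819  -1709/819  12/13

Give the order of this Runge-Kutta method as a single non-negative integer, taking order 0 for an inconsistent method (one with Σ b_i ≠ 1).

2

b = (1772/819, -1709/819, 12/13)
c = (0, -3/2, -359/126)
Ac = (0, 0, 8/3)
Σ b_i: 1772/819·1 + (-1709/819)·1 + 12/13·1 = 1 ✓
b·c: (-1709/819)·(-3/2) + 12/13·(-359/126) = 1/2 ✓
b·c²: (-1709/819)·9/4 + 12/13·128881/15876 = 192523/68796 ≠ 1/3 ⇒ order 2.
b·Ac: 12/13·8/3 = 32/13 ≠ 1/6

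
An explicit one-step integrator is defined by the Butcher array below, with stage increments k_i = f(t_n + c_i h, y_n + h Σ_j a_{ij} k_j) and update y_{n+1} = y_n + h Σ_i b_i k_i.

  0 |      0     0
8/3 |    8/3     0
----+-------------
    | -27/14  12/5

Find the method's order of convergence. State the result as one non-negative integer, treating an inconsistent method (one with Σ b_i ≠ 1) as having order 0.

b = (-27/14, 12/5)
c = (0, 8/3)
Σ b_i: (-27/14)·1 + 12/5·1 = 33/70 ≠ 1 ⇒ order 0.

0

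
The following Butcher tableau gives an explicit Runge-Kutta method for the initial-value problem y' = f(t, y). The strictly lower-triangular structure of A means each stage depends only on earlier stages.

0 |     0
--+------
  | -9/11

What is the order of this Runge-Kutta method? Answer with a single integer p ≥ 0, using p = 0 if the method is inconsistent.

b = (-9/11)
c = (0)
Σ b_i: (-9/11)·1 = -9/11 ≠ 1 ⇒ order 0.

0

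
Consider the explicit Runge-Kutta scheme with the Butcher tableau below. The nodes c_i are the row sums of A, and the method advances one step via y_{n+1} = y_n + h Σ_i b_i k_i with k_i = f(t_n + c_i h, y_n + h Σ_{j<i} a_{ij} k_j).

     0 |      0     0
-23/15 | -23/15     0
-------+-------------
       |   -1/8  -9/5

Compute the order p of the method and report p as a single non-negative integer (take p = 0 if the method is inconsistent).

0

b = (-1/8, -9/5)
c = (0, -23/15)
Σ b_i: (-1/8)·1 + (-9/5)·1 = -77/40 ≠ 1 ⇒ order 0.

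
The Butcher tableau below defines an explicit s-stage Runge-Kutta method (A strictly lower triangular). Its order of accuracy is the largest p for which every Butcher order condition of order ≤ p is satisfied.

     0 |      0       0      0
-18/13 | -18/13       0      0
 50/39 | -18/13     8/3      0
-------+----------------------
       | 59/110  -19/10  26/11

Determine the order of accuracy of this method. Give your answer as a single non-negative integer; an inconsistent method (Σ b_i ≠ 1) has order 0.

b = (59/110, -19/10, 26/11)
c = (0, -18/13, 50/39)
Ac = (0, 0, -48/13)
Σ b_i: 59/110·1 + (-19/10)·1 + 26/11·1 = 1 ✓
b·c: (-19/10)·(-18/13) + 26/11·50/39 = 12143/2145 ≠ 1/2 ⇒ order 1.

1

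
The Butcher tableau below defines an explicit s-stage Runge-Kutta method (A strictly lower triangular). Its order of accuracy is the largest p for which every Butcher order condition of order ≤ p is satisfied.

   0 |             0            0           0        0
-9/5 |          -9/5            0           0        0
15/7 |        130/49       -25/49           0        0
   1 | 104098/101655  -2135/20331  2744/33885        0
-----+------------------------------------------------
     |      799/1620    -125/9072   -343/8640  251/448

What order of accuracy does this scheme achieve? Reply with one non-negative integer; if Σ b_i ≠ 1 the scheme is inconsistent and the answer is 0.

4

b = (799/1620, -125/9072, -343/8640, 251/448)
c = (0, -9/5, 15/7, 1)
Ac = (0, 0, 45/49, 91/251)
Σ b_i: 799/1620·1 + (-125/9072)·1 + (-343/8640)·1 + 251/448·1 = 1 ✓
b·c: (-125/9072)·(-9/5) + (-343/8640)·15/7 + 251/448·1 = 1/2 ✓
b·c²: (-125/9072)·81/25 + (-343/8640)·225/49 + 251/448·1 = 1/3 ✓
b·Ac: (-343/8640)·45/49 + 251/448·91/251 = 1/6 ✓
b·c³: (-125/9072)·(-729/125) + (-343/8640)·3375/343 + 251/448·1 = 1/4 ✓
b·(c∘Ac): (-343/8640)·675/343 + 251/448·91/251 = 1/8 ✓
b·Ac²: (-343/8640)·(-81/49) + 251/448·119/3765 = 1/12 ✓
b·A²c: 251/448·56/753 = 1/24 ✓; 4 stages ⇒ order 4.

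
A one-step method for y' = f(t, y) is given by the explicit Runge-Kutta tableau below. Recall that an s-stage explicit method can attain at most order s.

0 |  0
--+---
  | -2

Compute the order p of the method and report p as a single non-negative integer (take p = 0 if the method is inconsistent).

b = (-2)
c = (0)
Σ b_i: (-2)·1 = -2 ≠ 1 ⇒ order 0.

0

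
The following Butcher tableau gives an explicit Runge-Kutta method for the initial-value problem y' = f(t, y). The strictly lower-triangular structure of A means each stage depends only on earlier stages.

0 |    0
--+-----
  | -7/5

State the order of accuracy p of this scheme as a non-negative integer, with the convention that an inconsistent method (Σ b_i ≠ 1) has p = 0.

0

b = (-7/5)
c = (0)
Σ b_i: (-7/5)·1 = -7/5 ≠ 1 ⇒ order 0.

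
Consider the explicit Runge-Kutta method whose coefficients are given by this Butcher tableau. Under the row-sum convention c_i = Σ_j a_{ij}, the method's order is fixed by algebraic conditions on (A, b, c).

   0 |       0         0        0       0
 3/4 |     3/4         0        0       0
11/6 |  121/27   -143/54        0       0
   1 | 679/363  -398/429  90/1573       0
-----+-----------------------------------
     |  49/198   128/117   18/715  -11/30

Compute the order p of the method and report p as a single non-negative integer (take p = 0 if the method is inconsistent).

4

b = (49/198, 128/117, 18/715, -11/30)
c = (0, 3/4, 11/6, 1)
Ac = (0, 0, -143/72, -13/22)
Σ b_i: 49/198·1 + 128/117·1 + 18/715·1 + (-11/30)·1 = 1 ✓
b·c: 128/117·3/4 + 18/715·11/6 + (-11/30)·1 = 1/2 ✓
b·c²: 128/117·9/16 + 18/715·121/36 + (-11/30)·1 = 1/3 ✓
b·Ac: 18/715·(-143/72) + (-11/30)·(-13/22) = 1/6 ✓
b·c³: 128/117·27/64 + 18/715·1331/216 + (-11/30)·1 = 1/4 ✓
b·(c∘Ac): 18/715·(-1573/432) + (-11/30)·(-13/22) = 1/8 ✓
b·Ac²: 18/715·(-143/96) + (-11/30)·(-29/88) = 1/12 ✓
b·A²c: (-11/30)·(-5/44) = 1/24 ✓; 4 stages ⇒ order 4.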